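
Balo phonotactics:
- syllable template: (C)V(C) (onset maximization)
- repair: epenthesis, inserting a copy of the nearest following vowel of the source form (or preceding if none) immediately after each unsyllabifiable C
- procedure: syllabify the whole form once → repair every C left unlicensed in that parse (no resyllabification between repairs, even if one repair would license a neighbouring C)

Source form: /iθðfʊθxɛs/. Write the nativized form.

iθðʊfʊθxɛs

Under (C)V(C), the unsyllabifiable consonants are /ð/ (at most one coda consonant is licensed; onsets are limited to one consonant).
Inserting the epenthetic vowel yields /ð/ → /ðʊ/.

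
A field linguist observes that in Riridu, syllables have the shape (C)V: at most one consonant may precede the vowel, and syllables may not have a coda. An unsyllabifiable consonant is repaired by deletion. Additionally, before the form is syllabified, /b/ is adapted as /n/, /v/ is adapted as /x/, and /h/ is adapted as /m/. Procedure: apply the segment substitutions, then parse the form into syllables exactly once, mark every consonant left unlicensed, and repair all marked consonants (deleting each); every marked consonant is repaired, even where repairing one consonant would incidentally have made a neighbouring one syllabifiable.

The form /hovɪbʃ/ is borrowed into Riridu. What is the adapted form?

Substitution: /h/ → /m/, /v/ → /x/, /b/ → /n/, giving /moxɪnʃ/.
Syllabifying with onset maximization leaves /n/, /ʃ/ stranded (no codas are permitted; onsets are limited to one consonant).
Deleting the stranded consonants removes /n/, /ʃ/.

moxɪ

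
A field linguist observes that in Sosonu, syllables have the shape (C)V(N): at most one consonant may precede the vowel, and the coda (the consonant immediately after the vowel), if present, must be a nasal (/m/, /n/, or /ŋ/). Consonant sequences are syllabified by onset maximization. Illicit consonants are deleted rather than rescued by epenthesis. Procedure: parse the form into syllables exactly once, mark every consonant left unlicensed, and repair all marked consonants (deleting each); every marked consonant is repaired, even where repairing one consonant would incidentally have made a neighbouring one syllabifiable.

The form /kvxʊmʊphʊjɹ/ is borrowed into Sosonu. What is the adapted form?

xʊmʊhʊ

The consonants /k/, /v/, /p/, /j/, /ɹ/ cannot be parsed into a legal (C)V(N) syllable (only a nasal (/m/, /n/, or /ŋ/) is licensed in coda position; onsets are limited to one consonant).
Each unlicensed consonant is deleted: /k/, /v/, /p/, /j/, /ɹ/.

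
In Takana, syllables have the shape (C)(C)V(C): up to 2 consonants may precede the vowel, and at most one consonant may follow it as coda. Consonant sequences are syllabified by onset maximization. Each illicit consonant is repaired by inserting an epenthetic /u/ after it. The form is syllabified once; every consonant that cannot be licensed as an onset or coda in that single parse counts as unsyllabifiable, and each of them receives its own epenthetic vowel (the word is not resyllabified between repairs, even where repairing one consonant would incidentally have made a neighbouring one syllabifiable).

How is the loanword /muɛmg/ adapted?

muɛmgu

The consonants /g/ cannot be parsed into a legal (C)(C)V(C) syllable (at most one coda consonant is licensed; onsets may contain at most 2 consonants).
Inserting the epenthetic vowel yields /g/ → /gu/.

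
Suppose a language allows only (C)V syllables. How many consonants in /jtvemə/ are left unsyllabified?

2

Syllabifying with onset maximization leaves /j/, /t/ stranded (no codas are permitted; onsets are limited to one consonant).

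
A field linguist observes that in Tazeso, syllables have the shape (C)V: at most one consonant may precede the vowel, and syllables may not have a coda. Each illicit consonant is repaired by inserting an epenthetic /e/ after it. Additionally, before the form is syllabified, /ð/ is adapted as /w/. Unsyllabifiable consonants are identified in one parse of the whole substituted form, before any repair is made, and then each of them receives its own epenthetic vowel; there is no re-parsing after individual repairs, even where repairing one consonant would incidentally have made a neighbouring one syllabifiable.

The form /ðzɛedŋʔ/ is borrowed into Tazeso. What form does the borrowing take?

Substitution: /ð/ → /w/, giving /wzɛedŋʔ/.
Syllabifying with onset maximization leaves /w/, /d/, /ŋ/, /ʔ/ stranded (no codas are permitted; onsets are limited to one consonant).
Epenthesis after each stranded consonant: /w/ → /we/, /d/ → /de/, /ŋ/ → /ŋe/, /ʔ/ → /ʔe/.

wezɛedeŋeʔe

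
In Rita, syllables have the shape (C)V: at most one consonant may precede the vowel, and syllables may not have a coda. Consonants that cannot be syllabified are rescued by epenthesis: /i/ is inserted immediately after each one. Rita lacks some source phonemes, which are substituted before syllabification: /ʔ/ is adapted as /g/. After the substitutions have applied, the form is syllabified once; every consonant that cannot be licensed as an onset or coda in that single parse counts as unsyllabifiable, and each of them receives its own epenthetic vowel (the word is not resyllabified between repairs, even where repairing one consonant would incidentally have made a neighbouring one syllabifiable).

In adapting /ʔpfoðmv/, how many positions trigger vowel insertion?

After substitution the input is /gpfoðmv/.
The unsyllabifiable consonants are /g/, /p/, /ð/, /m/, /v/; each receives one epenthetic vowel.

5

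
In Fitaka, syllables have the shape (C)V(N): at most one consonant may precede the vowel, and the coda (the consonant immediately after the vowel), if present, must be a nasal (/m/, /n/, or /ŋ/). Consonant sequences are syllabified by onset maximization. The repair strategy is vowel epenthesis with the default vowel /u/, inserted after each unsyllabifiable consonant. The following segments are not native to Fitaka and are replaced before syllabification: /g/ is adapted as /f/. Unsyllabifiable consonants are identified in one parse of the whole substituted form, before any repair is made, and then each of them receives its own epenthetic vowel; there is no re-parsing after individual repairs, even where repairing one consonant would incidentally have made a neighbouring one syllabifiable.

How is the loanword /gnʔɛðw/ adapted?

Substitution: /g/ → /f/, giving /fnʔɛðw/.
Syllabifying with onset maximization leaves /f/, /n/, /ð/, /w/ stranded (only a nasal (/m/, /n/, or /ŋ/) is licensed in coda position; onsets are limited to one consonant).
Each unlicensed consonant becomes the onset of a new syllable: /f/ → /fu/, /n/ → /nu/, /ð/ → /ðu/, /w/ → /wu/.

funuʔɛðuwu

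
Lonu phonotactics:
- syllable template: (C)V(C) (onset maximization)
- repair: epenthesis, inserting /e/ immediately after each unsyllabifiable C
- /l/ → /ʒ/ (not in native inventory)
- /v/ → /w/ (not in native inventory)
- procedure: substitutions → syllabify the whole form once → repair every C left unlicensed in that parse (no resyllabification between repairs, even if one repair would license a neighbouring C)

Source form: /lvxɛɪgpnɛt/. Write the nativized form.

Substitution: /l/ → /ʒ/, /v/ → /w/, giving /ʒwxɛɪgpnɛt/.
The consonants /ʒ/, /w/, /p/ cannot be parsed into a legal (C)V(C) syllable (at most one coda consonant is licensed; onsets are limited to one consonant).
Epenthesis after each stranded consonant: /ʒ/ → /ʒe/, /w/ → /we/, /p/ → /pe/.

ʒewexɛɪgpenɛt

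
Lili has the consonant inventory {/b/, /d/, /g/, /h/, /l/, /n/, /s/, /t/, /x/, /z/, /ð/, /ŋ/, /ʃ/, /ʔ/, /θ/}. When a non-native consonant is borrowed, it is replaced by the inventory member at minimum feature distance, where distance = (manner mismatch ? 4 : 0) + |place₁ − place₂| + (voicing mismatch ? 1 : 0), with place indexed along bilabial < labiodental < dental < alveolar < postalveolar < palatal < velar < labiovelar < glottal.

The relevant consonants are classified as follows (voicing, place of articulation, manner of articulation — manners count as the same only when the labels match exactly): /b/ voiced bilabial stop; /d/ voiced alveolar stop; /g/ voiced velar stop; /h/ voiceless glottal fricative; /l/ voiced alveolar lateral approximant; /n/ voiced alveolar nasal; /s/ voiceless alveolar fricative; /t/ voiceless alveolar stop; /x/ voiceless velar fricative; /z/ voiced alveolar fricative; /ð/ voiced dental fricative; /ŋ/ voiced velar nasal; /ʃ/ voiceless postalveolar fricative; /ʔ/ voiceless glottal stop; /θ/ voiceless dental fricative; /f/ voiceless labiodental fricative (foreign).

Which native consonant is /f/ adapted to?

/θ/ is closest: same manner (fricative), place distance 1 (labiodental→dental), same voicing; total 1. Next closest is /s/ at distance 2.

θ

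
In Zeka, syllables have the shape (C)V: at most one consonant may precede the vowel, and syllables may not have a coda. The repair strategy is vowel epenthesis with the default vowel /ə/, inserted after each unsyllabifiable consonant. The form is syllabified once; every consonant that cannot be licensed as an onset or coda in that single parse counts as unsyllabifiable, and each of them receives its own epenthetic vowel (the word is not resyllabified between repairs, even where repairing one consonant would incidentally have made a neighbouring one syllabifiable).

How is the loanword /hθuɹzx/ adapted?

Under (C)V, the unsyllabifiable consonants are /h/, /ɹ/, /z/, /x/ (no codas are permitted; onsets are limited to one consonant).
Inserting the epenthetic vowel yields /h/ → /hə/, /ɹ/ → /ɹə/, /z/ → /zə/, /x/ → /xə/.

həθuɹəzəxə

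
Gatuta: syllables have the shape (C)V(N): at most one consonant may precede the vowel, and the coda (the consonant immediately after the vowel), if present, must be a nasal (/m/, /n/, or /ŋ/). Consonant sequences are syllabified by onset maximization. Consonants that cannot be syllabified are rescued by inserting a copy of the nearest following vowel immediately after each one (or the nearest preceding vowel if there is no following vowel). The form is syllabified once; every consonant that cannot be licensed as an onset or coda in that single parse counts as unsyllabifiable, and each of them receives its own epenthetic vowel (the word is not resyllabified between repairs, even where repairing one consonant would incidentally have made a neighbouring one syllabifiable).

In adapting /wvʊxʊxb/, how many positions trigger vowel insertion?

The unsyllabifiable consonants are /w/, /x/, /b/; each receives one epenthetic vowel.

3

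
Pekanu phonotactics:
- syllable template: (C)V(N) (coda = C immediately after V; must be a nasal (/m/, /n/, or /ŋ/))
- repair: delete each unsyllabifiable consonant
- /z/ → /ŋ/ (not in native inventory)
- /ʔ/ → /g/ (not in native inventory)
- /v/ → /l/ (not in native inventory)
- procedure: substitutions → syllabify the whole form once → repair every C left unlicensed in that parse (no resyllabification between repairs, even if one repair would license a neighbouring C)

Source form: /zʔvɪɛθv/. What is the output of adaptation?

lɪɛ

Substitution: /z/ → /ŋ/, /ʔ/ → /g/, /v/ → /l/, giving /ŋglɪɛθl/.
Under (C)V(N), the unsyllabifiable consonants are /ŋ/, /g/, /θ/, /l/ (only a nasal (/m/, /n/, or /ŋ/) is licensed in coda position; onsets are limited to one consonant).
Deletion applies to /ŋ/, /g/, /θ/, /l/.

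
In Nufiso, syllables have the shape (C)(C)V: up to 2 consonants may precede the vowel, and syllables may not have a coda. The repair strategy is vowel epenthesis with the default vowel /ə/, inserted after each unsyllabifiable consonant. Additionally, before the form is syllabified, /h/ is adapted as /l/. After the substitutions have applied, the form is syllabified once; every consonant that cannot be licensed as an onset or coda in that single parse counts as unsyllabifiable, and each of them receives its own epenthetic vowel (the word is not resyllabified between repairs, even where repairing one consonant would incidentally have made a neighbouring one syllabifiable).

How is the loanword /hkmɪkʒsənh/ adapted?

ləkmɪkəʒsənələ

Substitution: /h/ → /l/, giving /lkmɪkʒsənl/.
Under (C)(C)V, the unsyllabifiable consonants are /l/, /k/, /n/, /l/ (no codas are permitted; onsets may contain at most 2 consonants).
Inserting the epenthetic vowel yields /l/ → /lə/, /k/ → /kə/, /n/ → /nə/, /l/ → /lə/.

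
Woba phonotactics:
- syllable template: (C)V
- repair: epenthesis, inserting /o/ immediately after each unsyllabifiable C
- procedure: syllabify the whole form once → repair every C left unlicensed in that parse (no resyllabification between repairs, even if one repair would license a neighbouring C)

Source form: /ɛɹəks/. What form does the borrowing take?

ɛɹəkoso

Syllabifying with onset maximization leaves /k/, /s/ stranded (no codas are permitted; onsets are limited to one consonant).
Each unlicensed consonant becomes the onset of a new syllable: /k/ → /ko/, /s/ → /so/.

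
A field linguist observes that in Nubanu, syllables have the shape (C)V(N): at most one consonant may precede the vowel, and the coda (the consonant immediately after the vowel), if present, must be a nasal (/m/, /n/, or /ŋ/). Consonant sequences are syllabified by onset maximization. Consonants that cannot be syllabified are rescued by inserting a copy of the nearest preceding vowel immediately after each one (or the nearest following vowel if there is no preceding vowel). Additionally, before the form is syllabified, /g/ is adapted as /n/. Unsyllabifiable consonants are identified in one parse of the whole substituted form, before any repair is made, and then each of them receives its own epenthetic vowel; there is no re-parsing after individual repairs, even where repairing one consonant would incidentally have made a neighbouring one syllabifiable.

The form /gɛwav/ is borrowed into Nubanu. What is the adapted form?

nɛwava

Substitution: /g/ → /n/, giving /nɛwav/.
The consonants /v/ cannot be parsed into a legal (C)V(N) syllable (only a nasal (/m/, /n/, or /ŋ/) is licensed in coda position; onsets are limited to one consonant).
Epenthesis after each stranded consonant: /v/ → /va/.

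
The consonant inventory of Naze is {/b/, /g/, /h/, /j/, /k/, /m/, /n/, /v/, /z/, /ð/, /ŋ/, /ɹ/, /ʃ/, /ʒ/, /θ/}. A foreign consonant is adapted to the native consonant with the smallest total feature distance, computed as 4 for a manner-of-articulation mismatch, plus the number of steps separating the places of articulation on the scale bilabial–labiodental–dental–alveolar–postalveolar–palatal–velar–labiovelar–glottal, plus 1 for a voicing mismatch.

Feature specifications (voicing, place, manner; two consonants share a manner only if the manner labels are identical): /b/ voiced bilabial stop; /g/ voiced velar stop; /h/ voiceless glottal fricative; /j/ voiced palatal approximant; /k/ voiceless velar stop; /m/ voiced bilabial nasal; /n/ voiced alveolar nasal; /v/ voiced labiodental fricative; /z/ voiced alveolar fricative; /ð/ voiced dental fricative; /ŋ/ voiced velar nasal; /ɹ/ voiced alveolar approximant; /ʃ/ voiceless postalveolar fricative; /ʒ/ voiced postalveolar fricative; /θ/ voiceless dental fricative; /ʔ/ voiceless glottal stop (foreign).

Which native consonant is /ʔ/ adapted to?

k

/k/ is closest: same manner (stop), place distance 2 (glottal→velar), same voicing; total 2. Next closest is /g/ at distance 3.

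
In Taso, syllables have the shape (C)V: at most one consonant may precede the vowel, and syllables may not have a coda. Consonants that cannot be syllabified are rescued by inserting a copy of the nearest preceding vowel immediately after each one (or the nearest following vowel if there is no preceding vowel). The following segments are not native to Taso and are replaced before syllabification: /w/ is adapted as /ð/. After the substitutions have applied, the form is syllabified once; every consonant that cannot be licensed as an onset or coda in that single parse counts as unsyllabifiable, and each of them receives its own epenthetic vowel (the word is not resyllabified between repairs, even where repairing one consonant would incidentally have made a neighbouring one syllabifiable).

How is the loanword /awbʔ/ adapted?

Substitution: /w/ → /ð/, giving /aðbʔ/.
Syllabifying with onset maximization leaves /ð/, /b/, /ʔ/ stranded (no codas are permitted; onsets are limited to one consonant).
Epenthesis after each stranded consonant: /ð/ → /ða/, /b/ → /ba/, /ʔ/ → /ʔa/.

aðabaʔa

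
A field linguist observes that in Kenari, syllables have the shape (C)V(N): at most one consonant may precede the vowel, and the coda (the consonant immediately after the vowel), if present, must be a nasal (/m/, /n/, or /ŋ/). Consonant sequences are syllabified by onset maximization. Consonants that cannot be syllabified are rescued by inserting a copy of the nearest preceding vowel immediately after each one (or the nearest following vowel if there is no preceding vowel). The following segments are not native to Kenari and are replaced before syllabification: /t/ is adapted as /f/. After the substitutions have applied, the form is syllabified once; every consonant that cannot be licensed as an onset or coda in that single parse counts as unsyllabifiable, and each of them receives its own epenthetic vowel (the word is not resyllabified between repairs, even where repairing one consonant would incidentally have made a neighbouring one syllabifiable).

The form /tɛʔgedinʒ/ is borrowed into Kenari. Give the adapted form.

Substitution: /t/ → /f/, giving /fɛʔgedinʒ/.
Under (C)V(N), the unsyllabifiable consonants are /ʔ/, /ʒ/ (only a nasal (/m/, /n/, or /ŋ/) is licensed in coda position; onsets are limited to one consonant).
Inserting the epenthetic vowel yields /ʔ/ → /ʔɛ/, /ʒ/ → /ʒi/.

fɛʔɛgedinʒi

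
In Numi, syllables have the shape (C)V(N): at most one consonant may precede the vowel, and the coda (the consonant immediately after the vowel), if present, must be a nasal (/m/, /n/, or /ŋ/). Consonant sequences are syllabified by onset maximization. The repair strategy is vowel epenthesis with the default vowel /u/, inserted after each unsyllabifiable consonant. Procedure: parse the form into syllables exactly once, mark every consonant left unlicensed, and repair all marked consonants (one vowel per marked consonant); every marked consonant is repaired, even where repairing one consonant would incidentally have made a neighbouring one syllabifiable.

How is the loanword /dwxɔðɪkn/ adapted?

The consonants /d/, /w/, /k/, /n/ cannot be parsed into a legal (C)V(N) syllable (only a nasal (/m/, /n/, or /ŋ/) is licensed in coda position; onsets are limited to one consonant).
Epenthesis after each stranded consonant: /d/ → /du/, /w/ → /wu/, /k/ → /ku/, /n/ → /nu/.

duwuxɔðɪkunu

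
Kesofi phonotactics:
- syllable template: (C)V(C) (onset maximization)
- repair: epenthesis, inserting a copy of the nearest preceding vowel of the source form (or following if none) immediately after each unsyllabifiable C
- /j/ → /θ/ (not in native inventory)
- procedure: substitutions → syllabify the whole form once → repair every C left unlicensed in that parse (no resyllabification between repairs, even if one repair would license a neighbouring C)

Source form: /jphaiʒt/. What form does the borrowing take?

θapahaiʒti

Substitution: /j/ → /θ/, giving /θphaiʒt/.
The consonants /θ/, /p/, /t/ cannot be parsed into a legal (C)V(C) syllable (at most one coda consonant is licensed; onsets are limited to one consonant).
Epenthesis after each stranded consonant: /θ/ → /θa/, /p/ → /pa/, /t/ → /ti/.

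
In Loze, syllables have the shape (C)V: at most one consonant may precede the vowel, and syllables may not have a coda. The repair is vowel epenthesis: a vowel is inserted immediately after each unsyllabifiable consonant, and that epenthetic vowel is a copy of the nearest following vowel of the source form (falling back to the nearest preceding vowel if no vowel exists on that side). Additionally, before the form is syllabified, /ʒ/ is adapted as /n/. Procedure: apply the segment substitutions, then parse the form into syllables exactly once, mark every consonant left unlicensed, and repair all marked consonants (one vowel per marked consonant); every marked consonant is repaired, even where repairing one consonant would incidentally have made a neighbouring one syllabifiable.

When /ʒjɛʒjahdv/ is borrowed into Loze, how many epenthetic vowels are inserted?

After substitution the input is /njɛnjahdv/.
The unsyllabifiable consonants are /n/, /n/, /h/, /d/, /v/; each receives one epenthetic vowel.

5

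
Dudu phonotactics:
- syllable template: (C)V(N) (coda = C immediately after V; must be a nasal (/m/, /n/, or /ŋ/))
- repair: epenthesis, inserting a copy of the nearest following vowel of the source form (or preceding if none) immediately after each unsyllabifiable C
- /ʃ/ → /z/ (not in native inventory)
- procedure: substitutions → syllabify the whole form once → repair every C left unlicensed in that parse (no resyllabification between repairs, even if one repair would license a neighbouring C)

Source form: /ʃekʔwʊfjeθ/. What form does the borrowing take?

Substitution: /ʃ/ → /z/, giving /zekʔwʊfjeθ/.
Under (C)V(N), the unsyllabifiable consonants are /k/, /ʔ/, /f/, /θ/ (only a nasal (/m/, /n/, or /ŋ/) is licensed in coda position; onsets are limited to one consonant).
Epenthesis after each stranded consonant: /k/ → /kʊ/, /ʔ/ → /ʔʊ/, /f/ → /fe/, /θ/ → /θe/.

zekʊʔʊwʊfejeθe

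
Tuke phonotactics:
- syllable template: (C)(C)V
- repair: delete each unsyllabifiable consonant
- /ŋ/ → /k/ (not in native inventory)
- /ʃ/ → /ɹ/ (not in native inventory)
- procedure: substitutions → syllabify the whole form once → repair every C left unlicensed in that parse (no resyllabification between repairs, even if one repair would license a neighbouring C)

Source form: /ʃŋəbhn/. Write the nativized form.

Substitution: /ʃ/ → /ɹ/, /ŋ/ → /k/, giving /ɹkəbhn/.
The consonants /b/, /h/, /n/ cannot be parsed into a legal (C)(C)V syllable (no codas are permitted; onsets may contain at most 2 consonants).
Deletion applies to /b/, /h/, /n/.

ɹkə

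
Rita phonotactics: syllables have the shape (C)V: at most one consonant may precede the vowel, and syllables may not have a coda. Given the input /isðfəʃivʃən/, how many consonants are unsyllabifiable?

The consonants /s/, /ð/, /v/, /n/ cannot be parsed into a legal (C)V syllable (no codas are permitted; onsets are limited to one consonant).

4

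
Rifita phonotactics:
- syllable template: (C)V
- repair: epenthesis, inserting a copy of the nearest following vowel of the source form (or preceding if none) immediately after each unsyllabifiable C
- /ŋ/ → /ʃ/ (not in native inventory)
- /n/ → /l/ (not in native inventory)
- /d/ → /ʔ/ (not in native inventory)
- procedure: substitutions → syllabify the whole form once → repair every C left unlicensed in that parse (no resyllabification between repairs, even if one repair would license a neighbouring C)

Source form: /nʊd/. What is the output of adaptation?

Substitution: /n/ → /l/, /d/ → /ʔ/, giving /lʊʔ/.
Under (C)V, the unsyllabifiable consonants are /ʔ/ (no codas are permitted; onsets are limited to one consonant).
Inserting the epenthetic vowel yields /ʔ/ → /ʔʊ/.

lʊʔʊ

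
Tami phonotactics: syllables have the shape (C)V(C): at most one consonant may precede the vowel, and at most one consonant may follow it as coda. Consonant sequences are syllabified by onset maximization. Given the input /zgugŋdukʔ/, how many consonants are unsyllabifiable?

Syllabifying with onset maximization leaves /z/, /ŋ/, /ʔ/ stranded (at most one coda consonant is licensed; onsets are limited to one consonant).

3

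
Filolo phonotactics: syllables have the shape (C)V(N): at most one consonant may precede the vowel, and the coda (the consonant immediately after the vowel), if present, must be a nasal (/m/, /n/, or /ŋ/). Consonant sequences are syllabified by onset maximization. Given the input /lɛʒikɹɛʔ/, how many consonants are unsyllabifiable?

2

Under (C)V(N), the unsyllabifiable consonants are /k/, /ʔ/ (only a nasal (/m/, /n/, or /ŋ/) is licensed in coda position; onsets are limited to one consonant).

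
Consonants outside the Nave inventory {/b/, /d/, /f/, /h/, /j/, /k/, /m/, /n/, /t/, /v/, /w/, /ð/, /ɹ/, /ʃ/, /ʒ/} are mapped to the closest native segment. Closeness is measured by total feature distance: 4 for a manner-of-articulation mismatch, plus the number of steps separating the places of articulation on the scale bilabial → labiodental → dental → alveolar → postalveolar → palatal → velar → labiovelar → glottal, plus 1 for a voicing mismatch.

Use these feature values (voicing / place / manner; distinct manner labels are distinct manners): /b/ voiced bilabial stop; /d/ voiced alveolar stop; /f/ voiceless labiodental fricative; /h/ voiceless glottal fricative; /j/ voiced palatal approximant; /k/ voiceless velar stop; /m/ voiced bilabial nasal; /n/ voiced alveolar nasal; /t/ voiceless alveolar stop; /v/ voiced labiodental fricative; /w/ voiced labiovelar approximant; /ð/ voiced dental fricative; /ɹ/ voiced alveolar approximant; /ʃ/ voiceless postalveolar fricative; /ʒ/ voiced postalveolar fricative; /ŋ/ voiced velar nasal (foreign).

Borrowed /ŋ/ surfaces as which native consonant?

n

/n/ is closest: same manner (nasal), place distance 3 (velar→alveolar), same voicing; total 3. Next closest is /j/ at distance 5.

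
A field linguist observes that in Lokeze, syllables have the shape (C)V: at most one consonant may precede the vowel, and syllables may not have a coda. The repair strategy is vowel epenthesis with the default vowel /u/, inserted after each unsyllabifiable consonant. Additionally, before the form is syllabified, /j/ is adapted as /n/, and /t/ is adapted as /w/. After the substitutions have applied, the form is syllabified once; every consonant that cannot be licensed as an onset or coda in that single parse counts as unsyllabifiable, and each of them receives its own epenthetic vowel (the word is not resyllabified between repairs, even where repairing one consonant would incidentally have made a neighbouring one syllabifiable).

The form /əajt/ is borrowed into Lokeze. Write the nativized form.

əanuwu

Substitution: /j/ → /n/, /t/ → /w/, giving /əanw/.
Syllabifying with onset maximization leaves /n/, /w/ stranded (no codas are permitted; onsets are limited to one consonant).
Each unlicensed consonant becomes the onset of a new syllable: /n/ → /nu/, /w/ → /wu/.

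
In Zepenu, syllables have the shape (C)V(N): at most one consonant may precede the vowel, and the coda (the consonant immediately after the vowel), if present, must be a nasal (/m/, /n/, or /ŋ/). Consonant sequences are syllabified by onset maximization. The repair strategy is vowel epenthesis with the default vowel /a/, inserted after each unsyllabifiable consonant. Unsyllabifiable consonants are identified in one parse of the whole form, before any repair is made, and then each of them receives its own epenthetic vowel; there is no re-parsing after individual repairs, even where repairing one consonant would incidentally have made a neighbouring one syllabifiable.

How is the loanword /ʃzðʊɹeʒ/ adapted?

ʃazaðʊɹeʒa

Under (C)V(N), the unsyllabifiable consonants are /ʃ/, /z/, /ʒ/ (only a nasal (/m/, /n/, or /ŋ/) is licensed in coda position; onsets are limited to one consonant).
Each unlicensed consonant becomes the onset of a new syllable: /ʃ/ → /ʃa/, /z/ → /za/, /ʒ/ → /ʒa/.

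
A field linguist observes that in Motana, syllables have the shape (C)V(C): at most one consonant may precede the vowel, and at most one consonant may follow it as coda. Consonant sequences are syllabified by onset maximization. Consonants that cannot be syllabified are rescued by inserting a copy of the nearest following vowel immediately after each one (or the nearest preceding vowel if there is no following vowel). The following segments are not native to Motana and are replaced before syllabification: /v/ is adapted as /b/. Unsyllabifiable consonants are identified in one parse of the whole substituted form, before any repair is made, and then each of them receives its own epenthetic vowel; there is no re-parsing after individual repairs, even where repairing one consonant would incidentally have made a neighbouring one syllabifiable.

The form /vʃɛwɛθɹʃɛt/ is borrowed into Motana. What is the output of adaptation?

bɛʃɛwɛθɹɛʃɛt

Substitution: /v/ → /b/, giving /bʃɛwɛθɹʃɛt/.
Under (C)V(C), the unsyllabifiable consonants are /b/, /ɹ/ (at most one coda consonant is licensed; onsets are limited to one consonant).
Epenthesis after each stranded consonant: /b/ → /bɛ/, /ɹ/ → /ɹɛ/.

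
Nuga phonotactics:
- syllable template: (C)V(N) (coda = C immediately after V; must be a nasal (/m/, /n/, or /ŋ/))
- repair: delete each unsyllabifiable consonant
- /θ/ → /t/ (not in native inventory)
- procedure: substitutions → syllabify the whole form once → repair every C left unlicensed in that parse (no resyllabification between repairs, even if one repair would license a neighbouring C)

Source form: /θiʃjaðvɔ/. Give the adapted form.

tijavɔ

Substitution: /θ/ → /t/, giving /tiʃjaðvɔ/.
Syllabifying with onset maximization leaves /ʃ/, /ð/ stranded (only a nasal (/m/, /n/, or /ŋ/) is licensed in coda position; onsets are limited to one consonant).
Each unlicensed consonant is deleted: /ʃ/, /ð/.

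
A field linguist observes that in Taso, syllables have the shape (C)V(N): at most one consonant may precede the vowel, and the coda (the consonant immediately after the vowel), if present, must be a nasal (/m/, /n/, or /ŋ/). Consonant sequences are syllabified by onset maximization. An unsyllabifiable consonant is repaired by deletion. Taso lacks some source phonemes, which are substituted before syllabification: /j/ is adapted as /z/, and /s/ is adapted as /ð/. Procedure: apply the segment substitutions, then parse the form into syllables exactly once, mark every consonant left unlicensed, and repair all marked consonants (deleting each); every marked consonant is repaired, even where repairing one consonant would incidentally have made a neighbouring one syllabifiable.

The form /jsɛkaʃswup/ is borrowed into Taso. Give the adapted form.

Substitution: /j/ → /z/, /s/ → /ð/, giving /zðɛkaʃðwup/.
Syllabifying with onset maximization leaves /z/, /ʃ/, /ð/, /p/ stranded (only a nasal (/m/, /n/, or /ŋ/) is licensed in coda position; onsets are limited to one consonant).
Deletion applies to /z/, /ʃ/, /ð/, /p/.

ðɛkawu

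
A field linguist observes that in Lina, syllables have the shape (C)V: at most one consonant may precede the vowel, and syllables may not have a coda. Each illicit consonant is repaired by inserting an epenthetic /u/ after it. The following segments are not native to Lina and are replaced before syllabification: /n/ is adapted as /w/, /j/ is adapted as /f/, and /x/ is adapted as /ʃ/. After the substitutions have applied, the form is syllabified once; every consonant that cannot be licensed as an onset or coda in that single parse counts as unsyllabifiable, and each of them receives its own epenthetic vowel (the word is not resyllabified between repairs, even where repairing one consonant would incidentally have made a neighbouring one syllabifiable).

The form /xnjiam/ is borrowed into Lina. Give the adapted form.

ʃuwufiamu

Substitution: /x/ → /ʃ/, /n/ → /w/, /j/ → /f/, giving /ʃwfiam/.
Under (C)V, the unsyllabifiable consonants are /ʃ/, /w/, /m/ (no codas are permitted; onsets are limited to one consonant).
Epenthesis after each stranded consonant: /ʃ/ → /ʃu/, /w/ → /wu/, /m/ → /mu/.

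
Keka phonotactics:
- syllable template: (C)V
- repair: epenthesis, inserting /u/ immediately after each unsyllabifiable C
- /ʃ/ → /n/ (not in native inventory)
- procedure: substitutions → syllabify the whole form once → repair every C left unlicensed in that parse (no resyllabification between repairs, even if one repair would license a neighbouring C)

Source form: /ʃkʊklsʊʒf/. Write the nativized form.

Substitution: /ʃ/ → /n/, giving /nkʊklsʊʒf/.
Syllabifying with onset maximization leaves /n/, /k/, /l/, /ʒ/, /f/ stranded (no codas are permitted; onsets are limited to one consonant).
Each unlicensed consonant becomes the onset of a new syllable: /n/ → /nu/, /k/ → /ku/, /l/ → /lu/, /ʒ/ → /ʒu/, /f/ → /fu/.

nukʊkulusʊʒufu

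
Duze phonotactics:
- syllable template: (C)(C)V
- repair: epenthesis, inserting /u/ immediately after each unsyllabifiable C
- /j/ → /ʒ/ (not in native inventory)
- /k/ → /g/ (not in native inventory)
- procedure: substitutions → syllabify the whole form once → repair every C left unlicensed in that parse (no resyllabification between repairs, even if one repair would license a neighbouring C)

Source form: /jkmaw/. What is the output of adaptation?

Substitution: /j/ → /ʒ/, /k/ → /g/, giving /ʒgmaw/.
Syllabifying with onset maximization leaves /ʒ/, /w/ stranded (no codas are permitted; onsets may contain at most 2 consonants).
Inserting the epenthetic vowel yields /ʒ/ → /ʒu/, /w/ → /wu/.

ʒugmawu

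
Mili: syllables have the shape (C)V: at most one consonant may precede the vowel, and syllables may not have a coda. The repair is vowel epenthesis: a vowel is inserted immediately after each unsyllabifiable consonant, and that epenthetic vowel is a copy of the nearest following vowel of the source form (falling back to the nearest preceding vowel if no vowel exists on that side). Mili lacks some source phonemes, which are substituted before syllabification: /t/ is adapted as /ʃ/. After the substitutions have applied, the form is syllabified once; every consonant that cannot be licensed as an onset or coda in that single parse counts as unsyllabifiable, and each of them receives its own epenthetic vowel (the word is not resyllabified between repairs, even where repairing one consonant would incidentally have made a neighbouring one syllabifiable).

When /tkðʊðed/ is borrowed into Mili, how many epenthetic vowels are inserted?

3

After substitution the input is /ʃkðʊðed/.
The unsyllabifiable consonants are /ʃ/, /k/, /d/; each receives one epenthetic vowel.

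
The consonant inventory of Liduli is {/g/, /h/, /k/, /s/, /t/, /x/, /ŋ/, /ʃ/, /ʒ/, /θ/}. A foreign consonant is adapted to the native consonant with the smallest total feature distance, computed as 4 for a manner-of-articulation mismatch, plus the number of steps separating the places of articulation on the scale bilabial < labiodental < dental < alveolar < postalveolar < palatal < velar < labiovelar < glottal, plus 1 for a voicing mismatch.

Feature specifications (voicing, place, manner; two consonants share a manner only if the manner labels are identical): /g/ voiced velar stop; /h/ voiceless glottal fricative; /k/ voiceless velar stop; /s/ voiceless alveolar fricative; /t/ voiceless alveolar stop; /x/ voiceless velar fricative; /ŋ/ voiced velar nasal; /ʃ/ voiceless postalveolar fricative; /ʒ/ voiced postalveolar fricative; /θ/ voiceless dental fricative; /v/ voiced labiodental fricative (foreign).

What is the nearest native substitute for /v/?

θ

/θ/ is closest: same manner (fricative), place distance 1 (labiodental→dental), voicing differs (+1); total 2. Next closest is /s/ at distance 3.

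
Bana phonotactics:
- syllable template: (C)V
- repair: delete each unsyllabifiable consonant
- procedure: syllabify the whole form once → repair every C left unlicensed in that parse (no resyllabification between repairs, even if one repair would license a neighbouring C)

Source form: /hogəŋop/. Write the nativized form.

hogəŋo

Under (C)V, the unsyllabifiable consonants are /p/ (no codas are permitted; onsets are limited to one consonant).
Each unlicensed consonant is deleted: /p/.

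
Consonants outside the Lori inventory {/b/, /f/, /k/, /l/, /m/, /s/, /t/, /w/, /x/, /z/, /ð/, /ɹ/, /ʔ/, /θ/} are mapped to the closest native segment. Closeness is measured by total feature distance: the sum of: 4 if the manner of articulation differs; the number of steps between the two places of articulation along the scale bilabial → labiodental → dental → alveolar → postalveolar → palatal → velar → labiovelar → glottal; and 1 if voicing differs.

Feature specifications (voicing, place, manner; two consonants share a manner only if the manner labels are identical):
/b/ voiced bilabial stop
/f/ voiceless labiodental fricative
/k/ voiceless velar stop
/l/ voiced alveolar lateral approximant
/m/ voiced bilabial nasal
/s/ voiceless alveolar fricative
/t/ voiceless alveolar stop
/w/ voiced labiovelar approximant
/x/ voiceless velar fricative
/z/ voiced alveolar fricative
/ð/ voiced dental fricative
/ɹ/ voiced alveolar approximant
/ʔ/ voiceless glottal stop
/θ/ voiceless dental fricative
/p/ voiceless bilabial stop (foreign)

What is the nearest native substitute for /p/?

b

/b/ is closest: same manner (stop), place distance 0 (bilabial→bilabial), voicing differs (+1); total 1. Next closest is /t/ at distance 3.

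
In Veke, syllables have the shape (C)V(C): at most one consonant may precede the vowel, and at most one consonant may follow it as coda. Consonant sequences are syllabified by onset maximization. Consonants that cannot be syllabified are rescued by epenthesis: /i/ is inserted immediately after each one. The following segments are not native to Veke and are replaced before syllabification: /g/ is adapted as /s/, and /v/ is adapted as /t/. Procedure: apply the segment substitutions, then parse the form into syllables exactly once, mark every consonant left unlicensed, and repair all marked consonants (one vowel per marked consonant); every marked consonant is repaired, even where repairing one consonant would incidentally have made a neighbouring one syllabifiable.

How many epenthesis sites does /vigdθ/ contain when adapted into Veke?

After substitution the input is /tisdθ/.
The unsyllabifiable consonants are /d/, /θ/; each receives one epenthetic vowel.

2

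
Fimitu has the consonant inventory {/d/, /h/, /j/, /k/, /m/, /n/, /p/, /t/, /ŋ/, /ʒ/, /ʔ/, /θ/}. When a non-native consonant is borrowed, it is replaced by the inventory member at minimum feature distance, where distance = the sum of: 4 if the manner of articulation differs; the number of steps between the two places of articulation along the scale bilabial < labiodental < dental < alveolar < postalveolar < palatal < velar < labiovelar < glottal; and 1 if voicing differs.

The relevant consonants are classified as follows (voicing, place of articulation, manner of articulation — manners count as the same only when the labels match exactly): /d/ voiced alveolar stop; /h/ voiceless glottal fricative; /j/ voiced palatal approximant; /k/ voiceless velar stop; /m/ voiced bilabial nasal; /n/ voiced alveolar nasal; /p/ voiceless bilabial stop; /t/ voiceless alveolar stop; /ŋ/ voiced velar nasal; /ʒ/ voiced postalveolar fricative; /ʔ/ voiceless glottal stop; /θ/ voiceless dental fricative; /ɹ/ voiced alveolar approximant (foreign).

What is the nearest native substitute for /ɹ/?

/j/ is closest: same manner (approximant), place distance 2 (alveolar→palatal), same voicing; total 2. Next closest is /d/ at distance 4.

j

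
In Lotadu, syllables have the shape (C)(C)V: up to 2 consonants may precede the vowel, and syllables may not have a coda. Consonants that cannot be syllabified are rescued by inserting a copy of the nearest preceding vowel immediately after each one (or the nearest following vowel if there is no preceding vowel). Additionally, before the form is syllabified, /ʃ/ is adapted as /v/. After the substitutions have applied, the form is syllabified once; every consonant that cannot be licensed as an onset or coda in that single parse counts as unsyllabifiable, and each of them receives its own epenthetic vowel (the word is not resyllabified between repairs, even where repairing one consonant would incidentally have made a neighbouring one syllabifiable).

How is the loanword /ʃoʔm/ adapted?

Substitution: /ʃ/ → /v/, giving /voʔm/.
Under (C)(C)V, the unsyllabifiable consonants are /ʔ/, /m/ (no codas are permitted; onsets may contain at most 2 consonants).
Epenthesis after each stranded consonant: /ʔ/ → /ʔo/, /m/ → /mo/.

voʔomo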